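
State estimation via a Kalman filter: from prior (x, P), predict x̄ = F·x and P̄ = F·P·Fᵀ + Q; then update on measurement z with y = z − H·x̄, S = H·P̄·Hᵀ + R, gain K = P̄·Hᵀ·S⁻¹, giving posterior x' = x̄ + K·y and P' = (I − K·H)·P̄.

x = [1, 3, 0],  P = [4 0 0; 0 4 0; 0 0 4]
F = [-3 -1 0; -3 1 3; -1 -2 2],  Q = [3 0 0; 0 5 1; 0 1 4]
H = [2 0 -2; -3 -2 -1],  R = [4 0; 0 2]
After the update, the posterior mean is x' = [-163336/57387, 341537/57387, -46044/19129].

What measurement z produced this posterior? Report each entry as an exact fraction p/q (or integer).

x̄ = F·x = [-6, 0, -7]
P̄ = F·P·Fᵀ + Q = [43 32 20; 32 81 29; 20 29 40]
S = H·P̄·Hᵀ + R = [176 -110; -110 1373]
K = P̄·Hᵀ·S⁻¹ = [9932/57387 -737/5217; -5833/57387 -1133/5217; -6025/19129 -244/1739]
x' − x̄ = [180986/57387, 341537/57387, 87859/19129] = K·y
y = (KᵀK)⁻¹·Kᵀ·(x' − x̄) = [-3, -26]
z = y + H·x̄ = [-3, -26] + [2, 25] = [-1, -1]

z = [-1, -1]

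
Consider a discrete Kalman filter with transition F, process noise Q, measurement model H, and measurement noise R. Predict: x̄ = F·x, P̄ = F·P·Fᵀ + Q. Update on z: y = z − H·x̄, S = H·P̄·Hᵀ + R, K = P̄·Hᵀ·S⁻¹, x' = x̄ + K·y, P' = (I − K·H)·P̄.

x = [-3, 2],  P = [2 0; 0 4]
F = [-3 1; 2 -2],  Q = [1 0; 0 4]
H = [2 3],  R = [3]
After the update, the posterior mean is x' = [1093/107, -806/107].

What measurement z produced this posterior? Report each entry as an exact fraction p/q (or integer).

x̄ = F·x = [11, -10]
P̄ = F·P·Fᵀ + Q = [23 -20; -20 28]
S = H·P̄·Hᵀ + R = [107]
K = P̄·Hᵀ·S⁻¹ = [-14/107; 44/107]
x' − x̄ = [-84/107, 264/107] = K·y
y = (KᵀK)⁻¹·Kᵀ·(x' − x̄) = [6]
z = y + H·x̄ = [6] + [-8] = [-2]

z = [-2]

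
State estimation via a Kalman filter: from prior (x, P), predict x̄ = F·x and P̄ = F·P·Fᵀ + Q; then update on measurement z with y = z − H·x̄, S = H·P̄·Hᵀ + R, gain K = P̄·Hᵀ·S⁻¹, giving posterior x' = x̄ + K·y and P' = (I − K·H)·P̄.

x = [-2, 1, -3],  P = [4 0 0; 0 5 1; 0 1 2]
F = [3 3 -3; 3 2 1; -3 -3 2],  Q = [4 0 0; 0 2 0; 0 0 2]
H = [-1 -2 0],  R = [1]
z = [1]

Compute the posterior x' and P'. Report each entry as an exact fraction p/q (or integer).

x' = [4813/570, -539/114, -311/57]
P' = [8849/570 -865/114 -466/57; -865/114 451/114 223/57; -466/57 223/57 503/57]

x̄ = F·x = [6, -7, -3]
P̄ = F·P·Fᵀ + Q = [85 57 -78; 57 64 -61; -78 -61 79]
y = z − H·x̄ = [-7]
S = H·P̄·Hᵀ + R = [570]
K = P̄·Hᵀ·S⁻¹ = [-199/570; -37/114; 20/57]
x' = x̄ + K·y = [4813/570, -539/114, -311/57]
P' = (I − K·H)·P̄ = [8849/570 -865/114 -466/57; -865/114 451/114 223/57; -466/57 223/57 503/57]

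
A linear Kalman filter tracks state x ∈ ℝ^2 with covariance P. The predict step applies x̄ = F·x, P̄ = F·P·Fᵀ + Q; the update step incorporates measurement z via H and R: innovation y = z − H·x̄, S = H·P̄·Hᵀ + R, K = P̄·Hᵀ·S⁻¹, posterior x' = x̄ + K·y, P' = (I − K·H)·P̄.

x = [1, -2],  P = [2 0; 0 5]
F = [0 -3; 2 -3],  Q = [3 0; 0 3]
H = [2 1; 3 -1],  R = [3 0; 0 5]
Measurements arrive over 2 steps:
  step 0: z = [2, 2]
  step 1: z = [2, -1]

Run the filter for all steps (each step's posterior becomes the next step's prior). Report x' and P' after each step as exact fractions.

step 0: x' = [1881/2423, 7033/9692], P' = [753/2423 3/4846; 3/4846 32001/19384]
step 1: x' = [4387202/26135585, 40340606/26135585], P' = [7950501/26135585 662223/26135585; 662223/26135585 38391279/26135585]

step 0: x̄ = F·x = [6, 8]
step 0: P̄ = F·P·Fᵀ + Q = [48 45; 45 56]
step 0: y = z − H·x̄ = [-18, -8]
step 0: S = H·P̄·Hᵀ + R = [431 277; 277 223]
step 0: K = P̄·Hᵀ·S⁻¹ = [1005/4846 903/4846; 10675/19384 -6393/19384]
step 0: x' = x̄ + K·y = [1881/2423, 7033/9692]
step 0: P' = (I − K·H)·P̄ = [753/2423 3/4846; 3/4846 32001/19384]
step 1: x̄ = F·x = [-21099/9692, -6051/9692]
step 1: P̄ = F·P·Fᵀ + Q = [346161/19384 287937/19384; 287937/19384 370113/19384]
step 1: y = z − H·x̄ = [67633/9692, 23777/4846]
step 1: S = H·P̄·Hᵀ + R = [2964657/19384 997395/9692; 997395/9692 463715/4846]
step 1: K = P̄·Hᵀ·S⁻¹ = [157745/746731 4637856/26135585; 378245/746731 -7280922/26135585]
step 1: x' = x̄ + K·y = [4387202/26135585, 40340606/26135585]
step 1: P' = (I − K·H)·P̄ = [7950501/26135585 662223/26135585; 662223/26135585 38391279/26135585]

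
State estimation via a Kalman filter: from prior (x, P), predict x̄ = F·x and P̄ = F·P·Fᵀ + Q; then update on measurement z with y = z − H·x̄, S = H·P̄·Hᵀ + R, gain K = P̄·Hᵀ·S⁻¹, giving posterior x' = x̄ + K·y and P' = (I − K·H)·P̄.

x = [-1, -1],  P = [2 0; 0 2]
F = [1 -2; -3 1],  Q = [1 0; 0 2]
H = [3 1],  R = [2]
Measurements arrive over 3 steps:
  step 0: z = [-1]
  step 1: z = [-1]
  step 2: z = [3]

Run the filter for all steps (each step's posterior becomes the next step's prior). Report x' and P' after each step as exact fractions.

step 0: x̄ = F·x = [1, 2]
step 0: P̄ = F·P·Fᵀ + Q = [11 -10; -10 22]
step 0: y = z − H·x̄ = [-6]
step 0: S = H·P̄·Hᵀ + R = [63]
step 0: K = P̄·Hᵀ·S⁻¹ = [23/63; -8/63]
step 0: x' = x̄ + K·y = [-25/21, 58/21]
step 0: P' = (I − K·H)·P̄ = [164/63 -446/63; -446/63 1322/63]
step 1: x̄ = F·x = [-47/7, 19/3]
step 1: P̄ = F·P·Fᵀ + Q = [811/7 -298/3; -298/3 800/9]
step 1: y = z − H·x̄ = [269/21]
step 1: S = H·P̄·Hᵀ + R = [33869/63]
step 1: K = P̄·Hᵀ·S⁻¹ = [15639/33869; -13174/33869]
step 1: x' = x̄ + K·y = [-27078/33869, 45751/33869]
step 1: P' = (I − K·H)·P̄ = [41770/33869 -94032/33869; -94032/33869 255748/33869]
step 2: x̄ = F·x = [-10780/3079, 126985/33869]
step 2: P̄ = F·P·Fᵀ + Q = [134069/3079 -117730/3079; -117730/3079 1263608/33869]
step 2: y = z − H·x̄ = [330362/33869]
step 2: S = H·P̄·Hᵀ + R = [6833997/33869]
step 2: K = P̄·Hᵀ·S⁻¹ = [3129247/6833997; -2621482/6833997]
step 2: x' = x̄ + K·y = [6596266/6833997, 52469/6833997]
step 2: P' = (I − K·H)·P̄ = [8453506/6833997 -19102024/6833997; -19102024/6833997 52063108/6833997]

step 0: x' = [-25/21, 58/21], P' = [164/63 -446/63; -446/63 1322/63]
step 1: x' = [-27078/33869, 45751/33869], P' = [41770/33869 -94032/33869; -94032/33869 255748/33869]
step 2: x' = [6596266/6833997, 52469/6833997], P' = [8453506/6833997 -19102024/6833997; -19102024/6833997 52063108/6833997]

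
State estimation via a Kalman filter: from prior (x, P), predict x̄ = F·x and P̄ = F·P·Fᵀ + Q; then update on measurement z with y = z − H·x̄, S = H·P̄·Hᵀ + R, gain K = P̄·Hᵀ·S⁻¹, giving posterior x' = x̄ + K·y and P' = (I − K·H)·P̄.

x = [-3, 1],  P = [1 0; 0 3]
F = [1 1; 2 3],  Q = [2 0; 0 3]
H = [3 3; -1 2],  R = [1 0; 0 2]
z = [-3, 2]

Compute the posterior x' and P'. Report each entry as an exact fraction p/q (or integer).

x' = [-10076/7939, 2175/7939]
P' = [1838/7939 -1306/7939; -1306/7939 1645/7939]

x̄ = F·x = [-2, -3]
P̄ = F·P·Fᵀ + Q = [6 11; 11 34]
y = z − H·x̄ = [12, 6]
S = H·P̄·Hᵀ + R = [559 219; 219 100]
K = P̄·Hᵀ·S⁻¹ = [1596/7939 -2225/7939; 1017/7939 2298/7939]
x' = x̄ + K·y = [-10076/7939, 2175/7939]
P' = (I − K·H)·P̄ = [1838/7939 -1306/7939; -1306/7939 1645/7939]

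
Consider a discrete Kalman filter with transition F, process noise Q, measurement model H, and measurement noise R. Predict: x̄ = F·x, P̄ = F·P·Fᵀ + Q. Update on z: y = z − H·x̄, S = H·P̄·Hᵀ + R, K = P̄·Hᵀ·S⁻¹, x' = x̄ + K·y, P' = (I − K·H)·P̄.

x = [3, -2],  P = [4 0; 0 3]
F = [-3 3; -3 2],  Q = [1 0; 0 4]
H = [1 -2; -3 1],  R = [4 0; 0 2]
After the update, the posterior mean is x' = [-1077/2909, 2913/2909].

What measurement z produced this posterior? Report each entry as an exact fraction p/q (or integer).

x̄ = F·x = [-15, -13]
P̄ = F·P·Fᵀ + Q = [64 54; 54 52]
S = H·P̄·Hᵀ + R = [60 82; 82 306]
K = P̄·Hᵀ·S⁻¹ = [-537/2909 -1168/2909; -1570/2909 -625/2909]
x' − x̄ = [42558/2909, 40730/2909] = K·y
y = (KᵀK)⁻¹·Kᵀ·(x' − x̄) = [-14, -30]
z = y + H·x̄ = [-14, -30] + [11, 32] = [-3, 2]

z = [-3, 2]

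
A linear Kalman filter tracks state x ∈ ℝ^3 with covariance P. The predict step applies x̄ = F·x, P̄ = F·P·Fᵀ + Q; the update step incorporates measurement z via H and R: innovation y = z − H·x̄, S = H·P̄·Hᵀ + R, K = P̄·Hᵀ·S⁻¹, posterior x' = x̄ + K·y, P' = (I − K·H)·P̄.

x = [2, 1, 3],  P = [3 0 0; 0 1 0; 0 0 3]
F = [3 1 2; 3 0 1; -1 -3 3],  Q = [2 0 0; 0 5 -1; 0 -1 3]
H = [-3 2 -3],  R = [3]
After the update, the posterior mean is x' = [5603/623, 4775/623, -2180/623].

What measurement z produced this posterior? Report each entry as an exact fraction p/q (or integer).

x̄ = F·x = [13, 9, 4]
P̄ = F·P·Fᵀ + Q = [42 33 6; 33 35 -1; 6 -1 42]
S = H·P̄·Hᵀ + R = [623]
K = P̄·Hᵀ·S⁻¹ = [-78/623; -26/623; -146/623]
x' − x̄ = [-2496/623, -832/623, -4672/623] = K·y
y = (KᵀK)⁻¹·Kᵀ·(x' − x̄) = [32]
z = y + H·x̄ = [32] + [-33] = [-1]

z = [-1]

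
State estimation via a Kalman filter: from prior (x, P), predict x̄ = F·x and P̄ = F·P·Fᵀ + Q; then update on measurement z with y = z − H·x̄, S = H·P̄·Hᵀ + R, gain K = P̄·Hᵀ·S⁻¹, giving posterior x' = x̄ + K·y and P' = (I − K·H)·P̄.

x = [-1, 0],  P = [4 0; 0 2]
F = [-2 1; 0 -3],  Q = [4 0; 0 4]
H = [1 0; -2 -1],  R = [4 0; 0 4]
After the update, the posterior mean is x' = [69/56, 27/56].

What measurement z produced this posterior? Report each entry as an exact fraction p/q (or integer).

x̄ = F·x = [2, 0]
P̄ = F·P·Fᵀ + Q = [22 -6; -6 22]
S = H·P̄·Hᵀ + R = [26 -38; -38 90]
K = P̄·Hᵀ·S⁻¹ = [67/112 -19/112; -115/112 -61/112]
x' − x̄ = [-43/56, 27/56] = K·y
y = (KᵀK)⁻¹·Kᵀ·(x' − x̄) = [-1, 1]
z = y + H·x̄ = [-1, 1] + [2, -4] = [1, -3]

z = [1, -3]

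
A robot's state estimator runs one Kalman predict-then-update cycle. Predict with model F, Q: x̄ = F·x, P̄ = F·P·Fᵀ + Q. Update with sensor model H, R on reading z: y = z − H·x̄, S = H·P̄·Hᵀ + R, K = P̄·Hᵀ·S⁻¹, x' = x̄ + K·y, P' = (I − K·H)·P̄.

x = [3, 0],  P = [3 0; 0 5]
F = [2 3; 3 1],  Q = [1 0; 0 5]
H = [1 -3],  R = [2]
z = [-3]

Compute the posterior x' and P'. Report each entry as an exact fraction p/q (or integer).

x̄ = F·x = [6, 9]
P̄ = F·P·Fᵀ + Q = [58 33; 33 37]
y = z − H·x̄ = [18]
S = H·P̄·Hᵀ + R = [195]
K = P̄·Hᵀ·S⁻¹ = [-41/195; -2/5]
x' = x̄ + K·y = [144/65, 9/5]
P' = (I − K·H)·P̄ = [9629/195 83/5; 83/5 29/5]

x' = [144/65, 9/5]
P' = [9629/195 83/5; 83/5 29/5]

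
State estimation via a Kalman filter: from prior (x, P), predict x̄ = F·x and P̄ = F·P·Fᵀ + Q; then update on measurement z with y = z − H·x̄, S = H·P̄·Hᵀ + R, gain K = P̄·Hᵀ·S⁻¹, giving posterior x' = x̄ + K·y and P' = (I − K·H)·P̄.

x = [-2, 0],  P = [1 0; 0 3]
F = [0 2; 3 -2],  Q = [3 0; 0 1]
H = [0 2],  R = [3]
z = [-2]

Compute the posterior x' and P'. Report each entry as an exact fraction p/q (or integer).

x̄ = F·x = [0, -6]
P̄ = F·P·Fᵀ + Q = [15 -12; -12 22]
y = z − H·x̄ = [10]
S = H·P̄·Hᵀ + R = [91]
K = P̄·Hᵀ·S⁻¹ = [-24/91; 44/91]
x' = x̄ + K·y = [-240/91, -106/91]
P' = (I − K·H)·P̄ = [789/91 -36/91; -36/91 66/91]

x' = [-240/91, -106/91]
P' = [789/91 -36/91; -36/91 66/91]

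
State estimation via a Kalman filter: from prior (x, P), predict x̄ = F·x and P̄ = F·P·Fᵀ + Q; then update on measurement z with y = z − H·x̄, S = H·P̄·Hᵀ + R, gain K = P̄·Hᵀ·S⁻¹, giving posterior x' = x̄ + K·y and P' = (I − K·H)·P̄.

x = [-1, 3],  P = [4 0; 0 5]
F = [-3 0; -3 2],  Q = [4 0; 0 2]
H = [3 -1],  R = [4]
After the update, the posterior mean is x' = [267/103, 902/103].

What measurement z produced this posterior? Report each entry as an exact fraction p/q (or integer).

z = [-1]

x̄ = F·x = [3, 9]
P̄ = F·P·Fᵀ + Q = [40 36; 36 58]
S = H·P̄·Hᵀ + R = [206]
K = P̄·Hᵀ·S⁻¹ = [42/103; 25/103]
x' − x̄ = [-42/103, -25/103] = K·y
y = (KᵀK)⁻¹·Kᵀ·(x' − x̄) = [-1]
z = y + H·x̄ = [-1] + [0] = [-1]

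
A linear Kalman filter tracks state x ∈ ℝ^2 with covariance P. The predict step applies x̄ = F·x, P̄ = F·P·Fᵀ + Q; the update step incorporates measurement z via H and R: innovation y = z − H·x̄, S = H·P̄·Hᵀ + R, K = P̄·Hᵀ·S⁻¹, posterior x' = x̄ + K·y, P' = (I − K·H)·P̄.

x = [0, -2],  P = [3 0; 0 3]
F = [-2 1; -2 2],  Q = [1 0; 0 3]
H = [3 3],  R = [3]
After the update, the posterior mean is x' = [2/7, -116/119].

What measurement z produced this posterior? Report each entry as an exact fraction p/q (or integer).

z = [-2]

x̄ = F·x = [-2, -4]
P̄ = F·P·Fᵀ + Q = [16 18; 18 27]
S = H·P̄·Hᵀ + R = [714]
K = P̄·Hᵀ·S⁻¹ = [1/7; 45/238]
x' − x̄ = [16/7, 360/119] = K·y
y = (KᵀK)⁻¹·Kᵀ·(x' − x̄) = [16]
z = y + H·x̄ = [16] + [-18] = [-2]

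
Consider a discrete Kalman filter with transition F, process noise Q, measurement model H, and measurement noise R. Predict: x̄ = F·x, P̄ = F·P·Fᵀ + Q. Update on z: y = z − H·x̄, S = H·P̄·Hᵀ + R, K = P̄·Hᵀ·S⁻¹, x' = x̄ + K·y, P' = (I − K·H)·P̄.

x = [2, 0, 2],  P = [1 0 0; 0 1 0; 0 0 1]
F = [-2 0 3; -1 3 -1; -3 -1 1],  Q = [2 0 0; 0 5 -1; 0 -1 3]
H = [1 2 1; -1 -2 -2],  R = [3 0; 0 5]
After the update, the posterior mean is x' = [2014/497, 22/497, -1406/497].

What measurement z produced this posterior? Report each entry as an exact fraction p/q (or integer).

z = [2, 2]

x̄ = F·x = [2, -4, -4]
P̄ = F·P·Fᵀ + Q = [15 -1 9; -1 16 -2; 9 -2 14]
S = H·P̄·Hᵀ + R = [102 -118; -118 156]
K = P̄·Hᵀ·S⁻¹ = [-113/994 -283/994; 669/994 167/497; -465/994 -281/497]
x' − x̄ = [1020/497, 2010/497, 582/497] = K·y
y = (KᵀK)⁻¹·Kᵀ·(x' − x̄) = [12, -12]
z = y + H·x̄ = [12, -12] + [-10, 14] = [2, 2]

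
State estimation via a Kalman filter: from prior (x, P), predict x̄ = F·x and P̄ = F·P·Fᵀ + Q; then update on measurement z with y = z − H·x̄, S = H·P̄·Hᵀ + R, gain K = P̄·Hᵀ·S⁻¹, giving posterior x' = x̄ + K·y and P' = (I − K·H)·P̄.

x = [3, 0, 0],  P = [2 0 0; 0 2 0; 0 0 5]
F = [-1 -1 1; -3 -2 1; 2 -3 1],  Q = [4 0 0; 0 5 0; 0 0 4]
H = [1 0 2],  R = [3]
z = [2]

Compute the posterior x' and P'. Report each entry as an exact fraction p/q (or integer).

x̄ = F·x = [-3, -9, 6]
P̄ = F·P·Fᵀ + Q = [13 15 7; 15 36 5; 7 5 35]
y = z − H·x̄ = [-7]
S = H·P̄·Hᵀ + R = [184]
K = P̄·Hᵀ·S⁻¹ = [27/184; 25/184; 77/184]
x' = x̄ + K·y = [-741/184, -1831/184, 565/184]
P' = (I − K·H)·P̄ = [1663/184 2085/184 -791/184; 2085/184 5999/184 -1005/184; -791/184 -1005/184 511/184]

x' = [-741/184, -1831/184, 565/184]
P' = [1663/184 2085/184 -791/184; 2085/184 5999/184 -1005/184; -791/184 -1005/184 511/184]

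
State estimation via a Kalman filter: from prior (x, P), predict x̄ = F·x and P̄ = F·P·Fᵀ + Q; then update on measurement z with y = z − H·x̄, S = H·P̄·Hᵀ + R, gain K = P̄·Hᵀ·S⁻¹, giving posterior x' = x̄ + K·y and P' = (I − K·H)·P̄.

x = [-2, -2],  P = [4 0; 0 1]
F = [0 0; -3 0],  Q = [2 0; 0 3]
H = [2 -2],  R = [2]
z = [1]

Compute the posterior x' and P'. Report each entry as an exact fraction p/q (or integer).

x' = [26/83, -9/83]
P' = [158/83 156/83; 156/83 195/83]

x̄ = F·x = [0, 6]
P̄ = F·P·Fᵀ + Q = [2 0; 0 39]
y = z − H·x̄ = [13]
S = H·P̄·Hᵀ + R = [166]
K = P̄·Hᵀ·S⁻¹ = [2/83; -39/83]
x' = x̄ + K·y = [26/83, -9/83]
P' = (I − K·H)·P̄ = [158/83 156/83; 156/83 195/83]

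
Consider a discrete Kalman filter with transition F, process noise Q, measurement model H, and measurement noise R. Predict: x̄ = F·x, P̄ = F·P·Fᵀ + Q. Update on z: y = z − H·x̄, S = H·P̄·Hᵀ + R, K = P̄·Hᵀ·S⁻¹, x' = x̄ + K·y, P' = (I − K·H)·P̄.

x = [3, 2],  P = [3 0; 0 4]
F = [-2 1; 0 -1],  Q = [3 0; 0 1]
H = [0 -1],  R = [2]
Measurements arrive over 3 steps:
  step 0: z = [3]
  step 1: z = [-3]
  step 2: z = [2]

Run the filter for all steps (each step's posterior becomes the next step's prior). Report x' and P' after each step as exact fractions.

step 0: x' = [-24/7, -19/7], P' = [117/7 -8/7; -8/7 10/7]
step 1: x' = [121/31, 89/31], P' = [2255/31 -52/31; -52/31 34/31]
step 2: x' = [-747/127, -308/127], P' = [37711/127 -276/127; -276/127 130/127]

step 0: x̄ = F·x = [-4, -2]
step 0: P̄ = F·P·Fᵀ + Q = [19 -4; -4 5]
step 0: y = z − H·x̄ = [1]
step 0: S = H·P̄·Hᵀ + R = [7]
step 0: K = P̄·Hᵀ·S⁻¹ = [4/7; -5/7]
step 0: x' = x̄ + K·y = [-24/7, -19/7]
step 0: P' = (I − K·H)·P̄ = [117/7 -8/7; -8/7 10/7]
step 1: x̄ = F·x = [29/7, 19/7]
step 1: P̄ = F·P·Fᵀ + Q = [531/7 -26/7; -26/7 17/7]
step 1: y = z − H·x̄ = [-2/7]
step 1: S = H·P̄·Hᵀ + R = [31/7]
step 1: K = P̄·Hᵀ·S⁻¹ = [26/31; -17/31]
step 1: x' = x̄ + K·y = [121/31, 89/31]
step 1: P' = (I − K·H)·P̄ = [2255/31 -52/31; -52/31 34/31]
step 2: x̄ = F·x = [-153/31, -89/31]
step 2: P̄ = F·P·Fᵀ + Q = [9355/31 -138/31; -138/31 65/31]
step 2: y = z − H·x̄ = [-27/31]
step 2: S = H·P̄·Hᵀ + R = [127/31]
step 2: K = P̄·Hᵀ·S⁻¹ = [138/127; -65/127]
step 2: x' = x̄ + K·y = [-747/127, -308/127]
step 2: P' = (I − K·H)·P̄ = [37711/127 -276/127; -276/127 130/127]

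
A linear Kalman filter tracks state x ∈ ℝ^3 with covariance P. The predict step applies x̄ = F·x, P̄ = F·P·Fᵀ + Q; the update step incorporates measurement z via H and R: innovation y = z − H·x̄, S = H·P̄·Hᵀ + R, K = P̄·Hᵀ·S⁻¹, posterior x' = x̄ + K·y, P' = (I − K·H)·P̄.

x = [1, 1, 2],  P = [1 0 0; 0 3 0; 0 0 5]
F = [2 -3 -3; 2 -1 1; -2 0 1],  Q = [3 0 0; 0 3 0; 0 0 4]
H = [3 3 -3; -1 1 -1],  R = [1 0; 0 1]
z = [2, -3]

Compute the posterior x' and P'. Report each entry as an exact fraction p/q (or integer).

x̄ = F·x = [-7, 3, 0]
P̄ = F·P·Fᵀ + Q = [79 -2 -19; -2 15 1; -19 1 13]
y = z − H·x̄ = [14, -13]
S = H·P̄·Hᵀ + R = [1252 -159; -159 72]
K = P̄·Hᵀ·S⁻¹ = [3626/21621 -31832/64863; 1712/21621 25756/64863; -1861/21621 -6023/64863]
x' = x̄ + K·y = [112067/64863, -68335/64863, 137/64863]
P' = (I − K·H)·P̄ = [17729/64863 -12022/64863 2081/64863; -12022/64863 375953/64863 362219/64863; 2081/64863 362219/64863 366161/64863]

x' = [112067/64863, -68335/64863, 137/64863]
P' = [17729/64863 -12022/64863 2081/64863; -12022/64863 375953/64863 362219/64863; 2081/64863 362219/64863 366161/64863]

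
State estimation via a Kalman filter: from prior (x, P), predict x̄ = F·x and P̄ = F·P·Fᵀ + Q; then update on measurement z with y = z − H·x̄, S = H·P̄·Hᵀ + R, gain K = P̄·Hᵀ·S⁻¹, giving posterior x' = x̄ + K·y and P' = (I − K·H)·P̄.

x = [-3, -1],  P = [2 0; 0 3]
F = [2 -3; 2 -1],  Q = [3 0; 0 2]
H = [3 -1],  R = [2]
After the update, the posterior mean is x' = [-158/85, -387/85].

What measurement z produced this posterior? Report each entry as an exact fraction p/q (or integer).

z = [-1]

x̄ = F·x = [-3, -5]
P̄ = F·P·Fᵀ + Q = [38 17; 17 13]
S = H·P̄·Hᵀ + R = [255]
K = P̄·Hᵀ·S⁻¹ = [97/255; 38/255]
x' − x̄ = [97/85, 38/85] = K·y
y = (KᵀK)⁻¹·Kᵀ·(x' − x̄) = [3]
z = y + H·x̄ = [3] + [-4] = [-1]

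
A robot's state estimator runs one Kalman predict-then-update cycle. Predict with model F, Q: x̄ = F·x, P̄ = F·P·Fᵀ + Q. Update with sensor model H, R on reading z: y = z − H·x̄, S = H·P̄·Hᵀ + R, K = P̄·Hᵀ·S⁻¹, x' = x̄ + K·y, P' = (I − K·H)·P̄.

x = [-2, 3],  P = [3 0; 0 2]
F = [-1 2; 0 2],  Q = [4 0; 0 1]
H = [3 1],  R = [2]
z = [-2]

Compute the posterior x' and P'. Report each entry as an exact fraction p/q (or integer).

x' = [-72/97, 54/97]
P' = [101/194 -197/194; -197/194 657/194]

x̄ = F·x = [8, 6]
P̄ = F·P·Fᵀ + Q = [15 8; 8 9]
y = z − H·x̄ = [-32]
S = H·P̄·Hᵀ + R = [194]
K = P̄·Hᵀ·S⁻¹ = [53/194; 33/194]
x' = x̄ + K·y = [-72/97, 54/97]
P' = (I − K·H)·P̄ = [101/194 -197/194; -197/194 657/194]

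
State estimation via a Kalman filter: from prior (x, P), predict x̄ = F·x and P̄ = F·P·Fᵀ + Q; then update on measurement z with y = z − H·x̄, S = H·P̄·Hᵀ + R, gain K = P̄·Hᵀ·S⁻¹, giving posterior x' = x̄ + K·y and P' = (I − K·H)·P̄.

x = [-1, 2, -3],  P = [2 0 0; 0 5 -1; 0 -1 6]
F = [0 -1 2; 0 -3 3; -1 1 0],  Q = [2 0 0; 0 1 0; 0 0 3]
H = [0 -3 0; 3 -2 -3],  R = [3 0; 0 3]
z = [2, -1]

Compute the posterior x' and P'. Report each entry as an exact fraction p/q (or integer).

x' = [-6304/12419, -8783/12419, 4089/12419]
P' = [48115/12419 2106/12419 45466/12419; 2106/12419 4128/12419 -645/12419; 45466/12419 -645/12419 97225/24838]

x̄ = F·x = [-8, -15, 3]
P̄ = F·P·Fᵀ + Q = [35 60 -7; 60 118 -18; -7 -18 10]
y = z − H·x̄ = [-43, 2]
S = H·P̄·Hᵀ + R = [1065 6; 6 70]
K = P̄·Hᵀ·S⁻¹ = [-2106/12419 1245/12419; -4128/12419 -1/12419; 645/12419 -5433/24838]
x' = x̄ + K·y = [-6304/12419, -8783/12419, 4089/12419]
P' = (I − K·H)·P̄ = [48115/12419 2106/12419 45466/12419; 2106/12419 4128/12419 -645/12419; 45466/12419 -645/12419 97225/24838]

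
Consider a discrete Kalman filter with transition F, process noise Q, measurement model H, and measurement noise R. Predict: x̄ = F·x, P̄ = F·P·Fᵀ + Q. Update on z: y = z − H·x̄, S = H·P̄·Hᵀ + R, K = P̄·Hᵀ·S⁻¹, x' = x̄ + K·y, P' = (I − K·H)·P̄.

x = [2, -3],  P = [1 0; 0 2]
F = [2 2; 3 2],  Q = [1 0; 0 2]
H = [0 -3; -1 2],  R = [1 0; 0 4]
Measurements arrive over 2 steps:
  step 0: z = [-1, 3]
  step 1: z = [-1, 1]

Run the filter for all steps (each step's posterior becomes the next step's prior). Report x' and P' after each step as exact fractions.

step 0: x̄ = F·x = [-2, 0]
step 0: P̄ = F·P·Fᵀ + Q = [13 14; 14 19]
step 0: y = z − H·x̄ = [-1, 1]
step 0: S = H·P̄·Hᵀ + R = [172 -72; -72 37]
step 0: K = P̄·Hᵀ·S⁻¹ = [-237/590 -111/295; -381/1180 6/295]
step 0: x' = x̄ + K·y = [-233/118, 81/236]
step 0: P' = (I − K·H)·P̄ = [523/295 79/590; 79/590 127/1180]
step 1: x̄ = F·x = [-385/118, -309/59]
step 1: P̄ = F·P·Fᵀ + Q = [566/59 732/59; 732/59 5898/295]
step 1: y = z − H·x̄ = [-986/59, 969/118]
step 1: S = H·P̄·Hᵀ + R = [53377/295 -24408/295; -24408/295 12962/295]
step 1: K = P̄·Hᵀ·S⁻¹ = [-55476/162919 -48029/162919; -52146/162919 4068/162919]
step 1: x' = x̄ + K·y = [1142/162919, 51609/162919]
step 1: P' = (I − K·H)·P̄ = [229100/162919 18492/162919; 18492/162919 17382/162919]

step 0: x' = [-233/118, 81/236], P' = [523/295 79/590; 79/590 127/1180]
step 1: x' = [1142/162919, 51609/162919], P' = [229100/162919 18492/162919; 18492/162919 17382/162919]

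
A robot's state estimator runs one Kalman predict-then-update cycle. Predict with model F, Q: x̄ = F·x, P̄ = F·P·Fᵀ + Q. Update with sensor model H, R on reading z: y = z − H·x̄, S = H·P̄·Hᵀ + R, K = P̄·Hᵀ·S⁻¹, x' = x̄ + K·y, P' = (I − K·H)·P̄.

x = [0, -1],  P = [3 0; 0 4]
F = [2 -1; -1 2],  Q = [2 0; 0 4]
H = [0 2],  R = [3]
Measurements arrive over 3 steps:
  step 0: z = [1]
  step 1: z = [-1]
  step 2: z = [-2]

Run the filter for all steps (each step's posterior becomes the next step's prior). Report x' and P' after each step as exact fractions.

step 0: x̄ = F·x = [1, -2]
step 0: P̄ = F·P·Fᵀ + Q = [18 -14; -14 23]
step 0: y = z − H·x̄ = [5]
step 0: S = H·P̄·Hᵀ + R = [95]
step 0: K = P̄·Hᵀ·S⁻¹ = [-28/95; 46/95]
step 0: x' = x̄ + K·y = [-9/19, 8/19]
step 0: P' = (I − K·H)·P̄ = [926/95 -42/95; -42/95 69/95]
step 1: x̄ = F·x = [-26/19, 25/19]
step 1: P̄ = F·P·Fᵀ + Q = [4131/95 -440/19; -440/19 350/19]
step 1: y = z − H·x̄ = [-69/19]
step 1: S = H·P̄·Hᵀ + R = [1457/19]
step 1: K = P̄·Hᵀ·S⁻¹ = [-880/1457; 700/1457]
step 1: x' = x̄ + K·y = [1202/1457, -625/1457]
step 1: P' = (I − K·H)·P̄ = [112993/7285 -1320/1457; -1320/1457 1050/1457]
step 2: x̄ = F·x = [3029/1457, -2452/1457]
step 2: P̄ = F·P·Fᵀ + Q = [498192/7285 -269486/7285; -269486/7285 189533/7285]
step 2: y = z − H·x̄ = [1990/1457]
step 2: S = H·P̄·Hᵀ + R = [779987/7285]
step 2: K = P̄·Hᵀ·S⁻¹ = [-538972/779987; 379066/779987]
step 2: x' = x̄ + K·y = [885399/779987, -794912/779987]
step 2: P' = (I − K·H)·P̄ = [13464992/779987 -808458/779987; -808458/779987 568599/779987]

step 0: x' = [-9/19, 8/19], P' = [926/95 -42/95; -42/95 69/95]
step 1: x' = [1202/1457, -625/1457], P' = [112993/7285 -1320/1457; -1320/1457 1050/1457]
step 2: x' = [885399/779987, -794912/779987], P' = [13464992/779987 -808458/779987; -808458/779987 568599/779987]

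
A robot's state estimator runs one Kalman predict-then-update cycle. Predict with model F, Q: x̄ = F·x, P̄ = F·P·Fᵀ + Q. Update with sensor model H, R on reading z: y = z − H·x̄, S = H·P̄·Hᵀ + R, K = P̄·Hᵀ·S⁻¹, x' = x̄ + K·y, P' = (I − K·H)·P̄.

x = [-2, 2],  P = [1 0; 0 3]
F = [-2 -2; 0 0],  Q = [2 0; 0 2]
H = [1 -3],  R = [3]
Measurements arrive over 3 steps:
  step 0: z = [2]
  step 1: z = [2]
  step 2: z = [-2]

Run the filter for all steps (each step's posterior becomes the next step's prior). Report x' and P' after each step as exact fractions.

step 0: x' = [12/13, -4/13], P' = [126/13 36/13; 36/13 14/13]
step 1: x' = [1412/1147, -252/1147], P' = [18354/1147 5244/1147; 5244/1147 1826/1147]
step 2: x' = [-298652/149053, -156/149053], P' = [2624286/149053 749796/149053; 749796/149053 256814/149053]

step 0: x̄ = F·x = [0, 0]
step 0: P̄ = F·P·Fᵀ + Q = [18 0; 0 2]
step 0: y = z − H·x̄ = [2]
step 0: S = H·P̄·Hᵀ + R = [39]
step 0: K = P̄·Hᵀ·S⁻¹ = [6/13; -2/13]
step 0: x' = x̄ + K·y = [12/13, -4/13]
step 0: P' = (I − K·H)·P̄ = [126/13 36/13; 36/13 14/13]
step 1: x̄ = F·x = [-16/13, 0]
step 1: P̄ = F·P·Fᵀ + Q = [874/13 0; 0 2]
step 1: y = z − H·x̄ = [42/13]
step 1: S = H·P̄·Hᵀ + R = [1147/13]
step 1: K = P̄·Hᵀ·S⁻¹ = [874/1147; -78/1147]
step 1: x' = x̄ + K·y = [1412/1147, -252/1147]
step 1: P' = (I − K·H)·P̄ = [18354/1147 5244/1147; 5244/1147 1826/1147]
step 2: x̄ = F·x = [-2320/1147, 0]
step 2: P̄ = F·P·Fᵀ + Q = [124966/1147 0; 0 2]
step 2: y = z − H·x̄ = [26/1147]
step 2: S = H·P̄·Hᵀ + R = [149053/1147]
step 2: K = P̄·Hᵀ·S⁻¹ = [124966/149053; -6882/149053]
step 2: x' = x̄ + K·y = [-298652/149053, -156/149053]
step 2: P' = (I − K·H)·P̄ = [2624286/149053 749796/149053; 749796/149053 256814/149053]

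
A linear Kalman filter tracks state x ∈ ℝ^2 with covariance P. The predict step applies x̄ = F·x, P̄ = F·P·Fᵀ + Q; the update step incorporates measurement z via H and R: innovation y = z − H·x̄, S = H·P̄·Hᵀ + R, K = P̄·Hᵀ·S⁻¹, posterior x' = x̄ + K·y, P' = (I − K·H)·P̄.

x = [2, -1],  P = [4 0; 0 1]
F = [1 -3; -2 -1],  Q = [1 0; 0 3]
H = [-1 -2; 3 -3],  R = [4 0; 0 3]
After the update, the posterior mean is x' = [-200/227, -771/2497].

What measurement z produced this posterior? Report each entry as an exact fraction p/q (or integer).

x̄ = F·x = [5, -3]
P̄ = F·P·Fᵀ + Q = [14 -5; -5 20]
S = H·P̄·Hᵀ + R = [78 93; 93 399]
K = P̄·Hᵀ·S⁻¹ = [-209/681 146/681; -2330/7491 -865/7491]
x' − x̄ = [-1335/227, 6720/2497] = K·y
y = (KᵀK)⁻¹·Kᵀ·(x' − x̄) = [1, -26]
z = y + H·x̄ = [1, -26] + [1, 24] = [2, -2]

z = [2, -2]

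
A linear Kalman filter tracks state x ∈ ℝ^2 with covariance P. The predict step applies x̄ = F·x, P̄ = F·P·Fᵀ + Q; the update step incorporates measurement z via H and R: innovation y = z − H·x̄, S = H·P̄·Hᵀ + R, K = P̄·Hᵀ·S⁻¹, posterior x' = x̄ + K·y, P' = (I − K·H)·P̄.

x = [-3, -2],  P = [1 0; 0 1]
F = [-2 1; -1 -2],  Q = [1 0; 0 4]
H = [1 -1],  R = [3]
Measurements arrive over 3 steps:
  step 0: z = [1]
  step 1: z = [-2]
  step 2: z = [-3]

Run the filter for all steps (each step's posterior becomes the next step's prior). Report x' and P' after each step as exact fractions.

step 0: x̄ = F·x = [4, 7]
step 0: P̄ = F·P·Fᵀ + Q = [6 0; 0 9]
step 0: y = z − H·x̄ = [4]
step 0: S = H·P̄·Hᵀ + R = [18]
step 0: K = P̄·Hᵀ·S⁻¹ = [1/3; -1/2]
step 0: x' = x̄ + K·y = [16/3, 5]
step 0: P' = (I − K·H)·P̄ = [4 3; 3 9/2]
step 1: x̄ = F·x = [-17/3, -46/3]
step 1: P̄ = F·P·Fᵀ + Q = [19/2 8; 8 38]
step 1: y = z − H·x̄ = [-35/3]
step 1: S = H·P̄·Hᵀ + R = [69/2]
step 1: K = P̄·Hᵀ·S⁻¹ = [1/23; -20/23]
step 1: x' = x̄ + K·y = [-142/23, -358/69]
step 1: P' = (I − K·H)·P̄ = [217/23 214/23; 214/23 274/23]
step 2: x̄ = F·x = [494/69, 1142/69]
step 2: P̄ = F·P·Fᵀ + Q = [309/23 528/23; 528/23 2261/23]
step 2: y = z − H·x̄ = [147/23]
step 2: S = H·P̄·Hᵀ + R = [1583/23]
step 2: K = P̄·Hᵀ·S⁻¹ = [-219/1583; -1733/1583]
step 2: x' = x̄ + K·y = [29801/4749, 45371/4749]
step 2: P' = (I − K·H)·P̄ = [19182/1583 19839/1583; 19839/1583 25038/1583]

step 0: x' = [16/3, 5], P' = [4 3; 3 9/2]
step 1: x' = [-142/23, -358/69], P' = [217/23 214/23; 214/23 274/23]
step 2: x' = [29801/4749, 45371/4749], P' = [19182/1583 19839/1583; 19839/1583 25038/1583]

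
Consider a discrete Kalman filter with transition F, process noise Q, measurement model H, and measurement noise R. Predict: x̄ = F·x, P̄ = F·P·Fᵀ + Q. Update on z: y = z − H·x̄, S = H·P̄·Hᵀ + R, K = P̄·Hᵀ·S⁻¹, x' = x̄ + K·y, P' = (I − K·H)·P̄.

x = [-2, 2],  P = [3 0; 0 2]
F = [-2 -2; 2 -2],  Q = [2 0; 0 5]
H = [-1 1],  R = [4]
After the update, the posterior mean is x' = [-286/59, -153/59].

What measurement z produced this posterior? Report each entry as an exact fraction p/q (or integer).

z = [3]

x̄ = F·x = [0, -8]
P̄ = F·P·Fᵀ + Q = [22 -4; -4 25]
S = H·P̄·Hᵀ + R = [59]
K = P̄·Hᵀ·S⁻¹ = [-26/59; 29/59]
x' − x̄ = [-286/59, 319/59] = K·y
y = (KᵀK)⁻¹·Kᵀ·(x' − x̄) = [11]
z = y + H·x̄ = [11] + [-8] = [3]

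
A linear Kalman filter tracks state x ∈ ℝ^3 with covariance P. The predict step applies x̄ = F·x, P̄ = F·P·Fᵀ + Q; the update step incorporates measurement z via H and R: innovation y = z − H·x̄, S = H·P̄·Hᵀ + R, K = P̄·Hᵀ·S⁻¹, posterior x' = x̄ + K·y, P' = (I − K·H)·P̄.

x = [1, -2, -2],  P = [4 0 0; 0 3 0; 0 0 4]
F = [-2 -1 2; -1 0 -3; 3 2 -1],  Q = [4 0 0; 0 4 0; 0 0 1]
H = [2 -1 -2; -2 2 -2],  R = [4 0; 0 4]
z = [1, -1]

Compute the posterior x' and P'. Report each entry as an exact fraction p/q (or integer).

x' = [-139/506, -4129/4301, -209/782]
P' = [2051/1012 1211/506 37/92; 1211/506 15751/4301 513/782; 37/92 513/782 929/1564]

x̄ = F·x = [-4, 5, 1]
P̄ = F·P·Fᵀ + Q = [39 -16 -38; -16 44 0; -38 0 53]
y = z − H·x̄ = [16, -17]
S = H·P̄·Hᵀ + R = [784 -128; -128 372]
K = P̄·Hᵀ·S⁻¹ = [433/2024 -9/506; -807/17204 1318/4301; -813/3128 -133/782]
x' = x̄ + K·y = [-139/506, -4129/4301, -209/782]
P' = (I − K·H)·P̄ = [2051/1012 1211/506 37/92; 1211/506 15751/4301 513/782; 37/92 513/782 929/1564]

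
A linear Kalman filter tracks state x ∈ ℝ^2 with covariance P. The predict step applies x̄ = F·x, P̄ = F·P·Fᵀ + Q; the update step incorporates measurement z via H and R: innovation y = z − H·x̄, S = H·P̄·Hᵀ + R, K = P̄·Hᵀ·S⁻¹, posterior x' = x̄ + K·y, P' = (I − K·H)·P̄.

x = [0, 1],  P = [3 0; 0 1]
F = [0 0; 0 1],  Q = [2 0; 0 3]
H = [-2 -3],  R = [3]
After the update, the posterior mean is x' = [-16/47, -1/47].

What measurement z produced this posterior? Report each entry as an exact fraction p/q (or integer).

z = [1]

x̄ = F·x = [0, 1]
P̄ = F·P·Fᵀ + Q = [2 0; 0 4]
S = H·P̄·Hᵀ + R = [47]
K = P̄·Hᵀ·S⁻¹ = [-4/47; -12/47]
x' − x̄ = [-16/47, -48/47] = K·y
y = (KᵀK)⁻¹·Kᵀ·(x' − x̄) = [4]
z = y + H·x̄ = [4] + [-3] = [1]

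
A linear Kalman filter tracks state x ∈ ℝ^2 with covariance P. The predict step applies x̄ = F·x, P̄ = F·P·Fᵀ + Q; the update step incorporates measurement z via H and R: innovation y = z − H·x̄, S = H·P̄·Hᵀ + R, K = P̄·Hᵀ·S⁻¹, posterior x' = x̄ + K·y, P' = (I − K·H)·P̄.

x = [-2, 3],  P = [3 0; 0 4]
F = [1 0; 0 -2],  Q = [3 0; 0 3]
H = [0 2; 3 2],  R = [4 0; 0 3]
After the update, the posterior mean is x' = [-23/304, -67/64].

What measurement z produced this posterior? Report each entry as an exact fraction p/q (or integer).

z = [-2, -2]

x̄ = F·x = [-2, -6]
P̄ = F·P·Fᵀ + Q = [6 0; 0 19]
S = H·P̄·Hᵀ + R = [80 76; 76 133]
K = P̄·Hᵀ·S⁻¹ = [-9/32 45/152; 57/128 1/32]
x' − x̄ = [585/304, 317/64] = K·y
y = (KᵀK)⁻¹·Kᵀ·(x' − x̄) = [10, 16]
z = y + H·x̄ = [10, 16] + [-12, -18] = [-2, -2]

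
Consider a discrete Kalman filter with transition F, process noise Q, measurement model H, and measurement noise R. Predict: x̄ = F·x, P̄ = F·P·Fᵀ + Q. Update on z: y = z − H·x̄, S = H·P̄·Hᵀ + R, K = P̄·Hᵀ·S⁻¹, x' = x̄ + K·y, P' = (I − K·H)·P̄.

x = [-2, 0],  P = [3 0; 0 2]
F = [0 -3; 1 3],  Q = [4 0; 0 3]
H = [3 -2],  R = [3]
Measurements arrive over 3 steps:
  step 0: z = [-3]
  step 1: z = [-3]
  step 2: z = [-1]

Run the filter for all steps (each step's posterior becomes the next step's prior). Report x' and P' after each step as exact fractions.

step 0: x' = [-238/171, -104/171], P' = [98/57 130/57; 130/57 212/57]
step 1: x' = [-56748/58799, 1802/58799], P' = [79064/58799 102090/58799; 102090/58799 172347/58799]
step 2: x' = [-5370045/9643696, -3276799/9643696], P' = [64640129/48218480 83349579/48218480; 83349579/48218480 140640009/48218480]

step 0: x̄ = F·x = [0, -2]
step 0: P̄ = F·P·Fᵀ + Q = [22 -18; -18 24]
step 0: y = z − H·x̄ = [-7]
step 0: S = H·P̄·Hᵀ + R = [513]
step 0: K = P̄·Hᵀ·S⁻¹ = [34/171; -34/171]
step 0: x' = x̄ + K·y = [-238/171, -104/171]
step 0: P' = (I − K·H)·P̄ = [98/57 130/57; 130/57 212/57]
step 1: x̄ = F·x = [104/57, -550/171]
step 1: P̄ = F·P·Fᵀ + Q = [712/19 -766/19; -766/19 2957/57]
step 1: y = z − H·x̄ = [-2549/171]
step 1: S = H·P̄·Hᵀ + R = [58799/57]
step 1: K = P̄·Hᵀ·S⁻¹ = [11004/58799; -12808/58799]
step 1: x' = x̄ + K·y = [-56748/58799, 1802/58799]
step 1: P' = (I − K·H)·P̄ = [79064/58799 102090/58799; 102090/58799 172347/58799]
step 2: x̄ = F·x = [-5406/58799, -51342/58799]
step 2: P̄ = F·P·Fᵀ + Q = [1786319/58799 -1857393/58799; -1857393/58799 2419124/58799]
step 2: y = z − H·x̄ = [-145265/58799]
step 2: S = H·P̄·Hᵀ + R = [48218480/58799]
step 2: K = P̄·Hᵀ·S⁻¹ = [9073743/48218480; -10410427/48218480]
step 2: x' = x̄ + K·y = [-5370045/9643696, -3276799/9643696]
step 2: P' = (I − K·H)·P̄ = [64640129/48218480 83349579/48218480; 83349579/48218480 140640009/48218480]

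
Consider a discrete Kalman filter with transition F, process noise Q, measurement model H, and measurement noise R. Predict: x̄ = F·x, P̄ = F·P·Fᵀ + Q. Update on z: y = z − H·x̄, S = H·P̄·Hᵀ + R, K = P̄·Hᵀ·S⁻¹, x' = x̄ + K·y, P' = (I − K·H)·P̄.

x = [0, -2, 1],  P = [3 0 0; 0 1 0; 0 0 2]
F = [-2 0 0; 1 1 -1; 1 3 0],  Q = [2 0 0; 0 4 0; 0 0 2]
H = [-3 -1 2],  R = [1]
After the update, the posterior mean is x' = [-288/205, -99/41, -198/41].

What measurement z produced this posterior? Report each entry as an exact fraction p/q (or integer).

z = [-3]

x̄ = F·x = [0, -3, -6]
P̄ = F·P·Fᵀ + Q = [14 -6 -6; -6 10 6; -6 6 14]
S = H·P̄·Hᵀ + R = [205]
K = P̄·Hᵀ·S⁻¹ = [-48/205; 4/41; 8/41]
x' − x̄ = [-288/205, 24/41, 48/41] = K·y
y = (KᵀK)⁻¹·Kᵀ·(x' − x̄) = [6]
z = y + H·x̄ = [6] + [-9] = [-3]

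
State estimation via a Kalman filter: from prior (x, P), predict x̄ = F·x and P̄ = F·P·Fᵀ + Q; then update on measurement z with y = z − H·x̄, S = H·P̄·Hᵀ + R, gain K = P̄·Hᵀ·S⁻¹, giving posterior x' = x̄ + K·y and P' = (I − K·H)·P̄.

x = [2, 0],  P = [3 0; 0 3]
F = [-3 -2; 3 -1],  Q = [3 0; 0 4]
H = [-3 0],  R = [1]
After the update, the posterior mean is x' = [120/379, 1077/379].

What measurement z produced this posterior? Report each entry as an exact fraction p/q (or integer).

x̄ = F·x = [-6, 6]
P̄ = F·P·Fᵀ + Q = [42 -21; -21 34]
S = H·P̄·Hᵀ + R = [379]
K = P̄·Hᵀ·S⁻¹ = [-126/379; 63/379]
x' − x̄ = [2394/379, -1197/379] = K·y
y = (KᵀK)⁻¹·Kᵀ·(x' − x̄) = [-19]
z = y + H·x̄ = [-19] + [18] = [-1]

z = [-1]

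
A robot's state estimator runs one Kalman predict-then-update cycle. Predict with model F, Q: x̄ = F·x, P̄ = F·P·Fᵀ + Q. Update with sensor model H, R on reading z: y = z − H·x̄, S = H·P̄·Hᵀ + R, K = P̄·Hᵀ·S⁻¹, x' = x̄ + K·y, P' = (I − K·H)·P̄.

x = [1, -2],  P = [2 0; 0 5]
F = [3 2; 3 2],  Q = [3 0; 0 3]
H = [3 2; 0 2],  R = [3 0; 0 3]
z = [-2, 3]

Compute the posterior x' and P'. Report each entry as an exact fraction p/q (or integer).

x̄ = F·x = [-1, -1]
P̄ = F·P·Fᵀ + Q = [41 38; 38 41]
y = z − H·x̄ = [3, 5]
S = H·P̄·Hᵀ + R = [992 392; 392 167]
K = P̄·Hᵀ·S⁻¹ = [1147/4000 -109/500; 49/1000 47/125]
x' = x̄ + K·y = [-4919/4000, 1027/1000]
P' = (I − K·H)·P̄ = [2019/4000 -327/1000; -327/1000 141/250]

x' = [-4919/4000, 1027/1000]
P' = [2019/4000 -327/1000; -327/1000 141/250]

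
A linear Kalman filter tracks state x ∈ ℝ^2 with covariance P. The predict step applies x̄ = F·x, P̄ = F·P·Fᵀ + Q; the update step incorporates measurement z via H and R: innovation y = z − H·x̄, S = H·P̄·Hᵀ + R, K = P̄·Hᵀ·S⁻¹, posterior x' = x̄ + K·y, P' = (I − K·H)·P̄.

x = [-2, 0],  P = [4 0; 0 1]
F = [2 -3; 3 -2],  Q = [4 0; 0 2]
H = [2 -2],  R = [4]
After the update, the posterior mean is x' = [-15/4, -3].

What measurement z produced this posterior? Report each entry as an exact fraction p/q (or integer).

x̄ = F·x = [-4, -6]
P̄ = F·P·Fᵀ + Q = [29 30; 30 42]
S = H·P̄·Hᵀ + R = [48]
K = P̄·Hᵀ·S⁻¹ = [-1/24; -1/2]
x' − x̄ = [1/4, 3] = K·y
y = (KᵀK)⁻¹·Kᵀ·(x' − x̄) = [-6]
z = y + H·x̄ = [-6] + [4] = [-2]

z = [-2]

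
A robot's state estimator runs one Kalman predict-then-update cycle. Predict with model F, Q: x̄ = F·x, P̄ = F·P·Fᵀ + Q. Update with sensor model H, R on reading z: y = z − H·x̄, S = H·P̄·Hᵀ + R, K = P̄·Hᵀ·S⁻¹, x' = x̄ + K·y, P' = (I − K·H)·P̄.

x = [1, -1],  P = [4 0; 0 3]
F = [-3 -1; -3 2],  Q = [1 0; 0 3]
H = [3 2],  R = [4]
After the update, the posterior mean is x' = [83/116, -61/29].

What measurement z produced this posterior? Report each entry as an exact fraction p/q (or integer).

x̄ = F·x = [-2, -5]
P̄ = F·P·Fᵀ + Q = [40 30; 30 51]
S = H·P̄·Hᵀ + R = [928]
K = P̄·Hᵀ·S⁻¹ = [45/232; 6/29]
x' − x̄ = [315/116, 84/29] = K·y
y = (KᵀK)⁻¹·Kᵀ·(x' − x̄) = [14]
z = y + H·x̄ = [14] + [-16] = [-2]

z = [-2]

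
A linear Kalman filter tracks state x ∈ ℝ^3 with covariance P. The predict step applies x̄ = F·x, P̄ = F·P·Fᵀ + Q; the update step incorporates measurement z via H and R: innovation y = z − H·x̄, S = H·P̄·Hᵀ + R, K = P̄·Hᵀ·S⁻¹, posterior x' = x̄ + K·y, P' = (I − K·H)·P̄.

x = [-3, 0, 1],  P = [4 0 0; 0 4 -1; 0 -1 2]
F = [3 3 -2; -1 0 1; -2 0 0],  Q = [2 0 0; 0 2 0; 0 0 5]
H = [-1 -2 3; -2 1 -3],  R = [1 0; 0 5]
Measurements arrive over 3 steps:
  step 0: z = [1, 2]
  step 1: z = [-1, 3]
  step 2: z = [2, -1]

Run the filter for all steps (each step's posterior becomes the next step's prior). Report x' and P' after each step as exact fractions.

step 0: x̄ = F·x = [-11, 4, 6]
step 0: P̄ = F·P·Fᵀ + Q = [94 -19 -24; -19 8 8; -24 8 21]
step 0: y = z − H·x̄ = [-20, -6]
step 0: S = H·P̄·Hᵀ + R = [288 70; 70 318]
step 0: K = P̄·Hᵀ·S⁻¹ = [-15627/43342 -7480/21671; 271/3334 171/3334; 5767/21671 -3493/43342]
step 0: x' = x̄ + K·y = [-37231/21671, 3445/1667, 25165/21671]
step 0: P' = (I − K·H)·P̄ = [27146/21671 -5573/3334 -35411/43342; -5573/3334 15593/3334 4314/1667; -35411/43342 4314/1667 66817/43342]
step 1: x̄ = F·x = [-27668/21671, 62396/21671, 74462/21671]
step 1: P̄ = F·P·Fᵀ + Q = [441843/43342 40137/21671 -16351/21671; 40137/21671 278615/43342 89703/21671; -16351/21671 89703/21671 216939/21671]
step 1: y = z − H·x̄ = [-147933/21671, 170667/21671]
step 1: S = H·P̄·Hᵀ + R = [3868983/43342 -812432/21671; -812432/21671 4377643/43342]
step 1: K = P̄·Hᵀ·S⁻¹ = [-194386605/659722363 -178442586/659722363; -51558622/659722363 -82455047/659722363; 117821076/659722363 -115534136/659722363]
step 1: x' = x̄ + K·y = [-920643511/659722363, 1602090475/659722363, 552662866/659722363]
step 1: P' = (I − K·H)·P̄ = [679937424/659722363 -953212737/659722363 -473624885/659722363; -953212737/659722363 3323472068/659722363 1880724259/659722363; -473624885/659722363 1880724259/659722363 1135214903/659722363]
step 2: x̄ = F·x = [939015160/659722363, 64056799/28683581, 1841287022/659722363]
step 2: P̄ = F·P·Fᵀ + Q = [7847968012/659722363 79280195/28683581 -254847662/659722363; 79280195/28683581 177471601/28683581 100309766/28683581; -254847662/659722363 100309766/28683581 6018361511/659722363]
step 2: y = z − H·x̄ = [-318788426/659722363, 5268862646/659722363]
step 2: S = H·P̄·Hᵀ + R = [60137699762/659722363 -19634013218/659722363; -19634013218/659722363 68742886693/659722363]
step 2: K = P̄·Hᵀ·S⁻¹ = [-833766020203/2841001621217 -779860706035/2841001621217; -512494168433/5682003242434 -341258247098/2841001621217; 973579992823/5682003242434 -490731402280/2841001621217]
step 2: x' = x̄ + K·y = [-1781719795924/2841001621217, 3742955700710/2841001621217, 3774800102065/2841001621217]
step 2: P' = (I − K·H)·P̄ = [2807612436115/2841001621217 -3689767757967/2841001621217 -1801896366674/2841001621217; -3689767757967/2841001621217 26063683187215/5682003242434 14745112230021/5682003242434; -1801896366674/2841001621217 14745112230021/5682003242434 8953337239839/5682003242434]

step 0: x' = [-37231/21671, 3445/1667, 25165/21671], P' = [27146/21671 -5573/3334 -35411/43342; -5573/3334 15593/3334 4314/1667; -35411/43342 4314/1667 66817/43342]
step 1: x' = [-920643511/659722363, 1602090475/659722363, 552662866/659722363], P' = [679937424/659722363 -953212737/659722363 -473624885/659722363; -953212737/659722363 3323472068/659722363 1880724259/659722363; -473624885/659722363 1880724259/659722363 1135214903/659722363]
step 2: x' = [-1781719795924/2841001621217, 3742955700710/2841001621217, 3774800102065/2841001621217], P' = [2807612436115/2841001621217 -3689767757967/2841001621217 -1801896366674/2841001621217; -3689767757967/2841001621217 26063683187215/5682003242434 14745112230021/5682003242434; -1801896366674/2841001621217 14745112230021/5682003242434 8953337239839/5682003242434]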